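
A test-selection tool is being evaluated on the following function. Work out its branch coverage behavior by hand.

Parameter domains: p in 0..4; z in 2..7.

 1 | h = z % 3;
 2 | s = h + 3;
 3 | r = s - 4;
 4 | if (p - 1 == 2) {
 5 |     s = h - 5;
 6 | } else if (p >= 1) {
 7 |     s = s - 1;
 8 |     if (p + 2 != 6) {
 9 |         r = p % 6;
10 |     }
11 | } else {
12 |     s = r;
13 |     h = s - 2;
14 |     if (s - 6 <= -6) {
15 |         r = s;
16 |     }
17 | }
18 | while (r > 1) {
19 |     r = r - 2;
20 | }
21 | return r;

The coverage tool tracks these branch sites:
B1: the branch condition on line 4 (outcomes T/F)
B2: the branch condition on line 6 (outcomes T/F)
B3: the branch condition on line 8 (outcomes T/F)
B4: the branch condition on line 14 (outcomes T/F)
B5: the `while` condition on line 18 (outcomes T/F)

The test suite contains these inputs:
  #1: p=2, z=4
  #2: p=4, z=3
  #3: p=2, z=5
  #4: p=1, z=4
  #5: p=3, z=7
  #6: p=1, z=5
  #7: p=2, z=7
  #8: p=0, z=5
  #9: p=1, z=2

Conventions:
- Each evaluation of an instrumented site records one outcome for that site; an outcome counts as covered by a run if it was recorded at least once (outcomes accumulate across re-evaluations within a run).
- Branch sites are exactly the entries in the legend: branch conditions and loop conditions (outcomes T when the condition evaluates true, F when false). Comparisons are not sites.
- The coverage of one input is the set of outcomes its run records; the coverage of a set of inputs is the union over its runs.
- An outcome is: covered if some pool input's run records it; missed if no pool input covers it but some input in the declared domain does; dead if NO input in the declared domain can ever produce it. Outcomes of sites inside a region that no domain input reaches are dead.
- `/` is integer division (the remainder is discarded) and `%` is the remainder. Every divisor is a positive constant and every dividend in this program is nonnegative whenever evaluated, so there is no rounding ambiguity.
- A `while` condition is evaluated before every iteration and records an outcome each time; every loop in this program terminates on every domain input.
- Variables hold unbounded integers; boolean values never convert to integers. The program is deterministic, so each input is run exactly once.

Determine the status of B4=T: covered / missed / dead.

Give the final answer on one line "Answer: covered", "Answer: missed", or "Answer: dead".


no pool input records B4=T
but domain input (p=0, z=3) does record it -> reachable, so missed
Answer: missed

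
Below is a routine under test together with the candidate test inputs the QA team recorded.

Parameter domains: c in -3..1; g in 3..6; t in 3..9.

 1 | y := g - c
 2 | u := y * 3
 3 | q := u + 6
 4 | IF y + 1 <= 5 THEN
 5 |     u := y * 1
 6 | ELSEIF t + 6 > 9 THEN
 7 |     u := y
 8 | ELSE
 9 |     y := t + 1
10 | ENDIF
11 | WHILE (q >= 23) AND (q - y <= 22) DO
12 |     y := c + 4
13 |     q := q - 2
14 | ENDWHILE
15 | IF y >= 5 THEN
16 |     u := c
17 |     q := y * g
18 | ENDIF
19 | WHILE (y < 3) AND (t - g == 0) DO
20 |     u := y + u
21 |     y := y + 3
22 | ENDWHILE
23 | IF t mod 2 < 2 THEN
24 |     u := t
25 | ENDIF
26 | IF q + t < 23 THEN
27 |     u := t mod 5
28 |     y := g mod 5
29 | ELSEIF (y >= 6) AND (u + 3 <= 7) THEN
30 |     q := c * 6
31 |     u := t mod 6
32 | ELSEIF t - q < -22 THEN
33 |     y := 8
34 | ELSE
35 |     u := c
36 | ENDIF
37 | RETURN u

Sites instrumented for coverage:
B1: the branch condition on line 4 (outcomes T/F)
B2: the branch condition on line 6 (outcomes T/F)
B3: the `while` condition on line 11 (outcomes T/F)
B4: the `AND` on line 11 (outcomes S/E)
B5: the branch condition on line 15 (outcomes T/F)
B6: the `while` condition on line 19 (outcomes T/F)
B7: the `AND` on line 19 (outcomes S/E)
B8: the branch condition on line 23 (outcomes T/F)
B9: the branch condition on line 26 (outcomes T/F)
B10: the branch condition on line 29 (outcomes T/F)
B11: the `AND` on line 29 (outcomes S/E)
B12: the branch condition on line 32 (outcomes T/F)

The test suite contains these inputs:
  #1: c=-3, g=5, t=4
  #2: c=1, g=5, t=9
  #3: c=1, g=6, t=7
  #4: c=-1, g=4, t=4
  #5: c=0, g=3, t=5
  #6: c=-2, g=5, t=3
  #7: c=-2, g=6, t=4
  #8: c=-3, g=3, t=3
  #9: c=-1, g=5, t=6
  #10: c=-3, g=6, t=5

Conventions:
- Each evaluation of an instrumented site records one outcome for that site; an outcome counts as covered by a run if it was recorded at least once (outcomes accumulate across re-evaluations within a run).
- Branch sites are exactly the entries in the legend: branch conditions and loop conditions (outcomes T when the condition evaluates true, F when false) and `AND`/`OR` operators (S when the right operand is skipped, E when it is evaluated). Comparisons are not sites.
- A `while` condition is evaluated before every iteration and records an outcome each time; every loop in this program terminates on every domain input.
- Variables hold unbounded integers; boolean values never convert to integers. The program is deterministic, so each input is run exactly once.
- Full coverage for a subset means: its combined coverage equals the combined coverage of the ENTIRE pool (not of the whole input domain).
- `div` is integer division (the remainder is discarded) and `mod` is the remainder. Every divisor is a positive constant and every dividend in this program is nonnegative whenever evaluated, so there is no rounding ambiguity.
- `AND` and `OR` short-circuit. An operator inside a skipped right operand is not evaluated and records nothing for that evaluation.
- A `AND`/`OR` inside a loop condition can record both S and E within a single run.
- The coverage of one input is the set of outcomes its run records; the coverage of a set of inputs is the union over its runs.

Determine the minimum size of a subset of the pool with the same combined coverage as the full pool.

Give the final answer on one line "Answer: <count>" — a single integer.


input #1 (c=-3, g=5, t=4): events B1->F, B2->T, B4->E, B3->T, B4->E, B3->F, B5->F, B7->E, B6->F, B8->T, B9->F, B11->S, B10->F, B12->T; covers B1=F, B2=T, B3=T, B3=F, B4=E, B5=F, B6=F, B7=E, B8=T, B9=F, B10=F, B11=S, B12=T
input #2 (c=1, g=5, t=9): events B1->T, B4->S, B3->F, B5->F, B7->S, B6->F, B8->T, B9->F, B11->S, B10->F, B12->F; covers B1=T, B3=F, B4=S, B5=F, B6=F, B7=S, B8=T, B9=F, B10=F, B11=S, B12=F
input #3 (c=1, g=6, t=7): events B1->F, B2->T, B4->S, B3->F, B5->T, B7->S, B6->F, B8->T, B9->F, B11->S, B10->F, B12->T; covers B1=F, B2=T, B3=F, B4=S, B5=T, B6=F, B7=S, B8=T, B9=F, B10=F, B11=S, B12=T
input #4 (c=-1, g=4, t=4): events B1->F, B2->T, B4->S, B3->F, B5->T, B7->S, B6->F, B8->T, B9->F, B11->S, B10->F, B12->F; covers B1=F, B2=T, B3=F, B4=S, B5=T, B6=F, B7=S, B8=T, B9=F, B10=F, B11=S, B12=F
input #5 (c=0, g=3, t=5): events B1->T, B4->S, B3->F, B5->F, B7->S, B6->F, B8->T, B9->T; covers B1=T, B3=F, B4=S, B5=F, B6=F, B7=S, B8=T, B9=T
input #6 (c=-2, g=5, t=3): events B1->F, B2->F, B4->E, B3->F, B5->F, B7->S, B6->F, B8->T, B9->F, B11->S, B10->F, B12->T; covers B1=F, B2=F, B3=F, B4=E, B5=F, B6=F, B7=S, B8=T, B9=F, B10=F, B11=S, B12=T
input #7 (c=-2, g=6, t=4): events B1->F, B2->T, B4->E, B3->T, B4->E, B3->F, B5->F, B7->E, B6->F, B8->T, B9->F, B11->S, B10->F, B12->T; covers B1=F, B2=T, B3=T, B3=F, B4=E, B5=F, B6=F, B7=E, B8=T, B9=F, B10=F, B11=S, B12=T
input #8 (c=-3, g=3, t=3): events B1->F, B2->F, B4->E, B3->T, B4->S, B3->F, B5->F, B7->E, B6->T, B7->S, B6->F, B8->T, B9->F, B11->S, ...; covers B1=F, B2=F, B3=T, B3=F, B4=S, B4=E, B5=F, B6=T, B6=F, B7=S, B7=E, B8=T, B9=F, B10=F, B11=S, B12=F
input #9 (c=-1, g=5, t=6): events B1->F, B2->T, B4->E, B3->T, B4->S, B3->F, B5->F, B7->S, B6->F, B8->T, B9->F, B11->S, B10->F, B12->F; covers B1=F, B2=T, B3=T, B3=F, B4=S, B4=E, B5=F, B6=F, B7=S, B8=T, B9=F, B10=F, B11=S, B12=F
input #10 (c=-3, g=6, t=5): events B1->F, B2->T, B4->E, B3->F, B5->T, B7->S, B6->F, B8->T, B9->F, B11->E, B10->F, B12->T; covers B1=F, B2=T, B3=F, B4=E, B5=T, B6=F, B7=S, B8=T, B9=F, B10=F, B11=E, B12=T
the full pool covers 22 outcomes: B1=T, B1=F, B2=T, B2=F, B3=T, B3=F, B4=S, B4=E, B5=T, B5=F, B6=T, B6=F, B7=S, B7=E, B8=T, B9=T, B9=F, B10=F, B11=S, B11=E, B12=T, B12=F
size 1 is not enough: best union over all size-1 subsets is 16/22
size 2 is not enough: best union over all size-2 subsets is 20/22
inputs {5, 8, 10} (size 3) cover everything; no size-3 subset with a lexicographically smaller index list covers all 22
Answer: 3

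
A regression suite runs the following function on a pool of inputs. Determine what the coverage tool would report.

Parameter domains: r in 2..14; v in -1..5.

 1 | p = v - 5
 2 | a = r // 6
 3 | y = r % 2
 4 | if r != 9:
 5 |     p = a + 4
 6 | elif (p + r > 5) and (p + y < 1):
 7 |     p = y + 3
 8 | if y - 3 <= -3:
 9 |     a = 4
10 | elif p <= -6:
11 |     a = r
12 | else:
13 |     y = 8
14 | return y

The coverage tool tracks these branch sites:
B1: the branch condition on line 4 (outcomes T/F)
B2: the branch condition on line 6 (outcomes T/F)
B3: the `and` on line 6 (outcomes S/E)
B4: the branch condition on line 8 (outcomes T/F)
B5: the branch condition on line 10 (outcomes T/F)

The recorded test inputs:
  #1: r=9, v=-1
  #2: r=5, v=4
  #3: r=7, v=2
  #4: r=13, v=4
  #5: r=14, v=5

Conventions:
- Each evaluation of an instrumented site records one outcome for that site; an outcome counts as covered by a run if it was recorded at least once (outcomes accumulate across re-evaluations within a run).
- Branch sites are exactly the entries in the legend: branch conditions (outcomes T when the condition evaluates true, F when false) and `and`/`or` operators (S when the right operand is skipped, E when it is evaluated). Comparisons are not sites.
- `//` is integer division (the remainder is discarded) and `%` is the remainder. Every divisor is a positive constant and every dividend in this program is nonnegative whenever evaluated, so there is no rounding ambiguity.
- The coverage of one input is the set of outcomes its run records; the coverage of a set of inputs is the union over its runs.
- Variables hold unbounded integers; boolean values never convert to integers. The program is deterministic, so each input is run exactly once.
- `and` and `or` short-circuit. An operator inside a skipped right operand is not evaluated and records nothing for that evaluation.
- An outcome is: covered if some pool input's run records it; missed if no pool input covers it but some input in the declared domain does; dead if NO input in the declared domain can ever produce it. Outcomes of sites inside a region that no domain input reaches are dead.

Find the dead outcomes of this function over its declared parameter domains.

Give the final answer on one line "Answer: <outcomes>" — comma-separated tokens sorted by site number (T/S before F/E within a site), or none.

sweeping the full domain (91 inputs) for each outcome:
  reachable outcomes have witnesses, e.g. B1=T (e.g. r=2, v=-1), B1=F (e.g. r=9, v=-1), B2=T (e.g. r=9, v=2), B2=F (e.g. r=9, v=-1)

Answer: none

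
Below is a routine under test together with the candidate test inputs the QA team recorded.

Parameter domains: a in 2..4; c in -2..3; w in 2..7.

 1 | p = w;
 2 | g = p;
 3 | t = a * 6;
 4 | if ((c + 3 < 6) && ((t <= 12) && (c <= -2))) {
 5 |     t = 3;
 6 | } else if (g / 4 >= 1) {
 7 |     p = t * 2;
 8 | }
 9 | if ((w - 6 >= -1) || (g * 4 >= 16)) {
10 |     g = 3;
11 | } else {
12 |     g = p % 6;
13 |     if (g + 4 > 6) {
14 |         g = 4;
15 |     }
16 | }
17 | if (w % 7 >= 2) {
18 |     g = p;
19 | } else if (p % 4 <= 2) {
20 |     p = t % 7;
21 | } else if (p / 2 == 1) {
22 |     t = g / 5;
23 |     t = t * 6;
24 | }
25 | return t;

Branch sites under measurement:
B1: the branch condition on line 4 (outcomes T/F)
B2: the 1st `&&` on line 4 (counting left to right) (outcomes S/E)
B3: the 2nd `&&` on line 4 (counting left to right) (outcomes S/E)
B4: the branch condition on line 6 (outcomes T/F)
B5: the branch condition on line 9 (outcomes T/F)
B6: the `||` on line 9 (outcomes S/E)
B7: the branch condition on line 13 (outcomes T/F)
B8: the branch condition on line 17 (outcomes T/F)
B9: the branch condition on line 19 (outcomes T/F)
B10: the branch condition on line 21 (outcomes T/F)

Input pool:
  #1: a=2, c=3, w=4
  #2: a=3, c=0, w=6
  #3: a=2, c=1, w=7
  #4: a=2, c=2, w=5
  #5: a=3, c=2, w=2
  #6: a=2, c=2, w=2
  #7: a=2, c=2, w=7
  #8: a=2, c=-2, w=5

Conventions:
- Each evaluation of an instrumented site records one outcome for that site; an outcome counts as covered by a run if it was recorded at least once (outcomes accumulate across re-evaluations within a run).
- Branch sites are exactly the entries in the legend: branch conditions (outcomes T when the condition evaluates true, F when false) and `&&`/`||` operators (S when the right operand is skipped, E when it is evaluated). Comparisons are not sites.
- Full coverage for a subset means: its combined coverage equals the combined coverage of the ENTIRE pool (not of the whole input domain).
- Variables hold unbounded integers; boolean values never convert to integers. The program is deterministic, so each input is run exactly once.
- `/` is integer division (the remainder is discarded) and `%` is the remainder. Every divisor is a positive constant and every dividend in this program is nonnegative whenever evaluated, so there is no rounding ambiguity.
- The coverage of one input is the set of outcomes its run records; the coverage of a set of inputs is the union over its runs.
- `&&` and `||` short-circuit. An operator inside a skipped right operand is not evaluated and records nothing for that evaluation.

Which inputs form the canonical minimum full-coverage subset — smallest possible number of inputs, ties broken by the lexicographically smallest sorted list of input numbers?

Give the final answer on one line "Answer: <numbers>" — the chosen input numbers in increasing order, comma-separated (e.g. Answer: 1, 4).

test 1 (a=2, c=3, w=4) hits B1=F, B2=S, B4=T, B5=T, B6=E, B8=T
test 2 (a=3, c=0, w=6) hits B1=F, B2=E, B3=S, B4=T, B5=T, B6=S, B8=T
test 3 (a=2, c=1, w=7) hits B1=F, B2=E, B3=E, B4=T, B5=T, B6=S, B8=F, B9=T
test 4 (a=2, c=2, w=5) hits B1=F, B2=E, B3=E, B4=T, B5=T, B6=S, B8=T
test 5 (a=3, c=2, w=2) hits B1=F, B2=E, B3=S, B4=F, B5=F, B6=E, B7=F, B8=T
test 6 (a=2, c=2, w=2) hits B1=F, B2=E, B3=E, B4=F, B5=F, B6=E, B7=F, B8=T
test 7 (a=2, c=2, w=7) hits B1=F, B2=E, B3=E, B4=T, B5=T, B6=S, B8=F, B9=T
test 8 (a=2, c=-2, w=5) hits B1=T, B2=E, B3=E, B5=T, B6=S, B8=T
union over all inputs: B1=T, B1=F, B2=S, B2=E, B3=S, B3=E, B4=T, B4=F, B5=T, B5=F, B6=S, B6=E, B7=F, B8=T, B8=F, B9=T (16 outcomes)
every size-1 subset falls short of the 16 outcomes (best: 8/16)
every size-2 subset falls short of the 16 outcomes (best: 14/16)
every size-3 subset falls short of the 16 outcomes (best: 15/16)
inputs {1, 3, 5, 8} (size 4) cover everything; no size-4 subset with a lexicographically smaller index list covers all 16

Answer: 1, 3, 5, 8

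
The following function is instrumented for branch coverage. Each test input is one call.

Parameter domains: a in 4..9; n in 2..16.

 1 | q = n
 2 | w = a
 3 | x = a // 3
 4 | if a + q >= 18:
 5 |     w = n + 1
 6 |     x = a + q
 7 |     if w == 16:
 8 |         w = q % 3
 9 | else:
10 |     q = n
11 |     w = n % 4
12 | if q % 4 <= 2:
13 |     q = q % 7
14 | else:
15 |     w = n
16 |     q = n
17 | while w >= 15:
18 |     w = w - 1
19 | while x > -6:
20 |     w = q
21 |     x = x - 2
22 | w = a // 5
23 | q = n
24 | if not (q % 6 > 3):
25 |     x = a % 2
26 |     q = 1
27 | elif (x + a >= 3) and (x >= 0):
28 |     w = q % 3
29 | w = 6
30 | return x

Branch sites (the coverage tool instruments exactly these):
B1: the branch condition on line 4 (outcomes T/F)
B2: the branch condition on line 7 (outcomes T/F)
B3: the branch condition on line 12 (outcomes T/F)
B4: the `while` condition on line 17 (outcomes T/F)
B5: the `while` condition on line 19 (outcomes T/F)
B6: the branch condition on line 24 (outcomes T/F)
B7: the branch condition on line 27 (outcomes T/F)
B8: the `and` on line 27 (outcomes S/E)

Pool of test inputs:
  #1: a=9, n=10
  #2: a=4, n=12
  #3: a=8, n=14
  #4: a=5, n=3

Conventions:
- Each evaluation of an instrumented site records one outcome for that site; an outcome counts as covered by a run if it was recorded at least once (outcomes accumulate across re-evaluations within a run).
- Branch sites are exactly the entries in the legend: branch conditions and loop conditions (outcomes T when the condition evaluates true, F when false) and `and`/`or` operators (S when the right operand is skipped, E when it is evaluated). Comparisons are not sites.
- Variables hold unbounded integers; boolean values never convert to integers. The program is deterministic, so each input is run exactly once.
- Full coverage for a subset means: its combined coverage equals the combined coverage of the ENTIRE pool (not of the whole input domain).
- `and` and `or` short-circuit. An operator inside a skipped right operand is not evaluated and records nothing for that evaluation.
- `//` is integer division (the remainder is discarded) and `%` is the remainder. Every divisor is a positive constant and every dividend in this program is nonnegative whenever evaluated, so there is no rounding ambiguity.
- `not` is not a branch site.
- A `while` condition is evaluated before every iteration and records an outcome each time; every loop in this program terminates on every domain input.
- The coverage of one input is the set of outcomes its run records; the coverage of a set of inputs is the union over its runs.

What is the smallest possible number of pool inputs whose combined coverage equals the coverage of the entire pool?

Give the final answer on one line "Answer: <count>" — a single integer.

run #1 (a=9, n=10) records B1=T, B2=F, B3=T, B4=F, B5=T, B5=F, B6=F, B7=F, B8=S
run #2 (a=4, n=12) records B1=F, B3=T, B4=F, B5=T, B5=F, B6=T
run #3 (a=8, n=14) records B1=T, B2=F, B3=T, B4=T, B4=F, B5=T, B5=F, B6=T
run #4 (a=5, n=3) records B1=F, B3=F, B4=F, B5=T, B5=F, B6=T
union over all inputs: B1=T, B1=F, B2=F, B3=T, B3=F, B4=T, B4=F, B5=T, B5=F, B6=T, B6=F, B7=F, B8=S (13 outcomes)
no size-1 subset reaches all 13 outcomes (best union: 9/13)
no size-2 subset reaches all 13 outcomes (best union: 12/13)
the canonical winner is {1, 3, 4}: size 3, full 13-outcome coverage, earliest index list among size-3 covers

Answer: 3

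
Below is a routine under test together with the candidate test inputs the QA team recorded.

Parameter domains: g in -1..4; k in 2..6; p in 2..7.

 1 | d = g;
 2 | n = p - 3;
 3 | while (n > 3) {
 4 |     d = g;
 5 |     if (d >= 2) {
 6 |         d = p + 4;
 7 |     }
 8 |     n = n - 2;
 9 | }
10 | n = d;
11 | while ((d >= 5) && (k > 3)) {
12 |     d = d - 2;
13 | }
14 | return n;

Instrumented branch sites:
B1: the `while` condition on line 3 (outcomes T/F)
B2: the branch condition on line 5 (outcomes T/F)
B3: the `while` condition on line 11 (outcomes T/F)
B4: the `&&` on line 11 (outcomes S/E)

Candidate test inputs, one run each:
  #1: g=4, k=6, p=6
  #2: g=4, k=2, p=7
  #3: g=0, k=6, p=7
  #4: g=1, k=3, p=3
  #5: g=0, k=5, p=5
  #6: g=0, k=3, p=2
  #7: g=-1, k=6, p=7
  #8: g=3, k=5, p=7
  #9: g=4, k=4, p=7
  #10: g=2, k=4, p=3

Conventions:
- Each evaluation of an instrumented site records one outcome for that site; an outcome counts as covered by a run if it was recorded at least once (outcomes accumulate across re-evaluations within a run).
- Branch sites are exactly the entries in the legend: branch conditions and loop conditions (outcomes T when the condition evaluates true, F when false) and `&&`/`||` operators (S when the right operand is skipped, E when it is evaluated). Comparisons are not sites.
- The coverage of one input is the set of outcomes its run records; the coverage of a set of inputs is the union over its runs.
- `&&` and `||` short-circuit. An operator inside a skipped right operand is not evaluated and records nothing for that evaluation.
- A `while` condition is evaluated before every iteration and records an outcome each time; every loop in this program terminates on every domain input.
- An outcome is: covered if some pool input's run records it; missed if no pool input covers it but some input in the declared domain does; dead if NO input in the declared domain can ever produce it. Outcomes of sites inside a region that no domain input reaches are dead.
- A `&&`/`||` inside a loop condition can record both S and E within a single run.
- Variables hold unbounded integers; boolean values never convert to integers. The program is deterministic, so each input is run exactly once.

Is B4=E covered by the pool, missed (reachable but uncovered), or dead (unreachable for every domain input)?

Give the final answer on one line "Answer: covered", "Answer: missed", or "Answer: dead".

B4=E is recorded by pool input(s) 2, 8, 9 -> covered

Answer: covered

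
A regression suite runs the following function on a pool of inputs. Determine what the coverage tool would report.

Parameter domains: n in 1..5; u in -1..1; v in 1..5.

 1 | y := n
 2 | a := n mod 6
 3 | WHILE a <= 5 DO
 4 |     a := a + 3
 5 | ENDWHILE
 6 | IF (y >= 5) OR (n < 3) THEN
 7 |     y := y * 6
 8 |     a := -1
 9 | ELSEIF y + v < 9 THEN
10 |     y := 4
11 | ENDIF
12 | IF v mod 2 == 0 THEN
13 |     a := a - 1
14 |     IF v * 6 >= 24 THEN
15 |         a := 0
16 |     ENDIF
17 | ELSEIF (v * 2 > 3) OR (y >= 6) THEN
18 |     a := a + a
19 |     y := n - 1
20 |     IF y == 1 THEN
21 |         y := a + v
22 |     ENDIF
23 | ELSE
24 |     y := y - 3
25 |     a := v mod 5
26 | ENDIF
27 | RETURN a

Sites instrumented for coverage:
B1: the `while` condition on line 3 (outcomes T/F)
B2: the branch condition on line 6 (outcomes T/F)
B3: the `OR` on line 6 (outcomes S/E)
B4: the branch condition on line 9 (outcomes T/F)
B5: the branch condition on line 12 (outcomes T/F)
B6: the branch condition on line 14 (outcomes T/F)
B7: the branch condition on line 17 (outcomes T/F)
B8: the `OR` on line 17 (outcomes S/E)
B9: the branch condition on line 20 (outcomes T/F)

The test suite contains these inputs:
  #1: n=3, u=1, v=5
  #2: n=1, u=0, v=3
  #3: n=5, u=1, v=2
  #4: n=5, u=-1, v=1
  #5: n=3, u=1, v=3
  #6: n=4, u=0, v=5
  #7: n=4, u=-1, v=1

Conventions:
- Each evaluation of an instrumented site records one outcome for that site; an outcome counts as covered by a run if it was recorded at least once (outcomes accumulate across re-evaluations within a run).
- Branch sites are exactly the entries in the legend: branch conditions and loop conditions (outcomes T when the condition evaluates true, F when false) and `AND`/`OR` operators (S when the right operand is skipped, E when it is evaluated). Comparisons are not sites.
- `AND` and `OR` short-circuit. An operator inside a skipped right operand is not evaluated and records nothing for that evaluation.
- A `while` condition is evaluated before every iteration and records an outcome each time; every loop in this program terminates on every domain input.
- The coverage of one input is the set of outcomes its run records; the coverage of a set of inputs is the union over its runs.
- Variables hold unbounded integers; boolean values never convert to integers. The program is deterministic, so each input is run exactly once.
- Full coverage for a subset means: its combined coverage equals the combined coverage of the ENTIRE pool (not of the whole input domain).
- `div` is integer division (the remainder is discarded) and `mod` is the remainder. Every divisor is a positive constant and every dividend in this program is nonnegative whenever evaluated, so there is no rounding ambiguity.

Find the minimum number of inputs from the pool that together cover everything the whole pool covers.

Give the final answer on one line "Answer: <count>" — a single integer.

input #1, n=3, u=1, v=5: events B1->T, B1->F, B3->E, B2->F, B4->T, B5->F, B8->S, B7->T, B9->F; outcomes B1=T, B1=F, B2=F, B3=E, B4=T, B5=F, B7=T, B8=S, B9=F
input #2, n=1, u=0, v=3: events B1->T, B1->T, B1->F, B3->E, B2->T, B5->F, B8->S, B7->T, B9->F; outcomes B1=T, B1=F, B2=T, B3=E, B5=F, B7=T, B8=S, B9=F
input #3, n=5, u=1, v=2: events B1->T, B1->F, B3->S, B2->T, B5->T, B6->F; outcomes B1=T, B1=F, B2=T, B3=S, B5=T, B6=F
input #4, n=5, u=-1, v=1: events B1->T, B1->F, B3->S, B2->T, B5->F, B8->E, B7->T, B9->F; outcomes B1=T, B1=F, B2=T, B3=S, B5=F, B7=T, B8=E, B9=F
input #5, n=3, u=1, v=3: events B1->T, B1->F, B3->E, B2->F, B4->T, B5->F, B8->S, B7->T, B9->F; outcomes B1=T, B1=F, B2=F, B3=E, B4=T, B5=F, B7=T, B8=S, B9=F
input #6, n=4, u=0, v=5: events B1->T, B1->F, B3->E, B2->F, B4->F, B5->F, B8->S, B7->T, B9->F; outcomes B1=T, B1=F, B2=F, B3=E, B4=F, B5=F, B7=T, B8=S, B9=F
input #7, n=4, u=-1, v=1: events B1->T, B1->F, B3->E, B2->F, B4->T, B5->F, B8->E, B7->F; outcomes B1=T, B1=F, B2=F, B3=E, B4=T, B5=F, B7=F, B8=E
union over all inputs: B1=T, B1=F, B2=T, B2=F, B3=S, B3=E, B4=T, B4=F, B5=T, B5=F, B6=F, B7=T, B7=F, B8=S, B8=E, B9=F (16 outcomes)
every size-1 subset falls short of the 16 outcomes (best: 9/16)
every size-2 subset falls short of the 16 outcomes (best: 13/16)
the canonical winner is {3, 6, 7}: size 3, full 16-outcome coverage, earliest index list among size-3 covers

Answer: 3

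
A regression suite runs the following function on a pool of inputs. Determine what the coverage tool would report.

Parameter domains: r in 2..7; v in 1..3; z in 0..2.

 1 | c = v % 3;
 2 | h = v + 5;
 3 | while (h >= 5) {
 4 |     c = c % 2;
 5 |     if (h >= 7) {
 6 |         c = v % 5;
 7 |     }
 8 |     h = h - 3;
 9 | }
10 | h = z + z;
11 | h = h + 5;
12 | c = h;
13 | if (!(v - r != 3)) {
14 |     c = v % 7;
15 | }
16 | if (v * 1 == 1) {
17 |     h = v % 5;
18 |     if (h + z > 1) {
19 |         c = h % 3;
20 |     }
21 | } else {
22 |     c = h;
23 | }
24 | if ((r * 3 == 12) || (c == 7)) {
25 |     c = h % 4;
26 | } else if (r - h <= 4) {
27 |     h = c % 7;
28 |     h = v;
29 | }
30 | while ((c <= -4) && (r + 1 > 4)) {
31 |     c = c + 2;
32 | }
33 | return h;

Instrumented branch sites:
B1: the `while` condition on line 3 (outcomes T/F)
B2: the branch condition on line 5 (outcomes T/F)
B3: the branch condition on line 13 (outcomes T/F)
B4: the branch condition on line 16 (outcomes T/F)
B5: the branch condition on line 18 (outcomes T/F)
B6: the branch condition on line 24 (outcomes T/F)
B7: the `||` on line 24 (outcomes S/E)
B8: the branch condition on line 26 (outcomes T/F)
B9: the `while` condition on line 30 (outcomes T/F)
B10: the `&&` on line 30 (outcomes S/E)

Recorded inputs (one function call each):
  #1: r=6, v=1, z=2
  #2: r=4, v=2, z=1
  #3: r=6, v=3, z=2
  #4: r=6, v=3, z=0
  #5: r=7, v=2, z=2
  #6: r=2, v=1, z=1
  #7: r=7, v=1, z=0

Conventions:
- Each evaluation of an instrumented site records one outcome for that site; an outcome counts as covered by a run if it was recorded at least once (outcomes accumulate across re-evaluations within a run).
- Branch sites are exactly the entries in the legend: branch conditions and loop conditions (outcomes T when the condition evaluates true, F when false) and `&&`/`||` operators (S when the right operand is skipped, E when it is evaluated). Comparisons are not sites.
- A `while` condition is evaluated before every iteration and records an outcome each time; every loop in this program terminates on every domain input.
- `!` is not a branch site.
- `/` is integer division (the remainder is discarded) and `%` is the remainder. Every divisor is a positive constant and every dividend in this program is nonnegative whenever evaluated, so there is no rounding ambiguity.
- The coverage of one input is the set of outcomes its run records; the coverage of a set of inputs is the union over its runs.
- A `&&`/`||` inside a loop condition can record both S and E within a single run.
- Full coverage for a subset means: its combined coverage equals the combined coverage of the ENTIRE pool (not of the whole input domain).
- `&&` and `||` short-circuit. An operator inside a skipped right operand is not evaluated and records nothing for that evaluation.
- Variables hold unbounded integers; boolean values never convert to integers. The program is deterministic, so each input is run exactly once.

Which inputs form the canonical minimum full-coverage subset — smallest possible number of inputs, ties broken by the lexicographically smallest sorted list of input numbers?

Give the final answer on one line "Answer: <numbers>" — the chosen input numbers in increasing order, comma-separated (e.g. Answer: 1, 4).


input #1, r=6, v=1, z=2: outcomes B1=T, B1=F, B2=F, B3=F, B4=T, B5=T, B6=F, B7=E, B8=F, B9=F, B10=S
input #2, r=4, v=2, z=1: outcomes B1=T, B1=F, B2=T, B3=F, B4=F, B6=T, B7=S, B9=F, B10=S
input #3, r=6, v=3, z=2: outcomes B1=T, B1=F, B2=T, B2=F, B3=F, B4=F, B6=F, B7=E, B8=T, B9=F, B10=S
input #4, r=6, v=3, z=0: outcomes B1=T, B1=F, B2=T, B2=F, B3=F, B4=F, B6=F, B7=E, B8=T, B9=F, B10=S
input #5, r=7, v=2, z=2: outcomes B1=T, B1=F, B2=T, B3=F, B4=F, B6=F, B7=E, B8=T, B9=F, B10=S
input #6, r=2, v=1, z=1: outcomes B1=T, B1=F, B2=F, B3=F, B4=T, B5=T, B6=F, B7=E, B8=T, B9=F, B10=S
input #7, r=7, v=1, z=0: outcomes B1=T, B1=F, B2=F, B3=F, B4=T, B5=F, B6=F, B7=E, B8=F, B9=F, B10=S
union over all inputs: B1=T, B1=F, B2=T, B2=F, B3=F, B4=T, B4=F, B5=T, B5=F, B6=T, B6=F, B7=S, B7=E, B8=T, B8=F, B9=F, B10=S (17 outcomes)
checked all size-1 subsets: none covers 17 outcomes (max 11/17)
checked all size-2 subsets: none covers 17 outcomes (max 15/17)
size 3: inputs {2, 6, 7} cover all 17 outcomes, and no lexicographically smaller subset of this size does
Answer: 2, 6, 7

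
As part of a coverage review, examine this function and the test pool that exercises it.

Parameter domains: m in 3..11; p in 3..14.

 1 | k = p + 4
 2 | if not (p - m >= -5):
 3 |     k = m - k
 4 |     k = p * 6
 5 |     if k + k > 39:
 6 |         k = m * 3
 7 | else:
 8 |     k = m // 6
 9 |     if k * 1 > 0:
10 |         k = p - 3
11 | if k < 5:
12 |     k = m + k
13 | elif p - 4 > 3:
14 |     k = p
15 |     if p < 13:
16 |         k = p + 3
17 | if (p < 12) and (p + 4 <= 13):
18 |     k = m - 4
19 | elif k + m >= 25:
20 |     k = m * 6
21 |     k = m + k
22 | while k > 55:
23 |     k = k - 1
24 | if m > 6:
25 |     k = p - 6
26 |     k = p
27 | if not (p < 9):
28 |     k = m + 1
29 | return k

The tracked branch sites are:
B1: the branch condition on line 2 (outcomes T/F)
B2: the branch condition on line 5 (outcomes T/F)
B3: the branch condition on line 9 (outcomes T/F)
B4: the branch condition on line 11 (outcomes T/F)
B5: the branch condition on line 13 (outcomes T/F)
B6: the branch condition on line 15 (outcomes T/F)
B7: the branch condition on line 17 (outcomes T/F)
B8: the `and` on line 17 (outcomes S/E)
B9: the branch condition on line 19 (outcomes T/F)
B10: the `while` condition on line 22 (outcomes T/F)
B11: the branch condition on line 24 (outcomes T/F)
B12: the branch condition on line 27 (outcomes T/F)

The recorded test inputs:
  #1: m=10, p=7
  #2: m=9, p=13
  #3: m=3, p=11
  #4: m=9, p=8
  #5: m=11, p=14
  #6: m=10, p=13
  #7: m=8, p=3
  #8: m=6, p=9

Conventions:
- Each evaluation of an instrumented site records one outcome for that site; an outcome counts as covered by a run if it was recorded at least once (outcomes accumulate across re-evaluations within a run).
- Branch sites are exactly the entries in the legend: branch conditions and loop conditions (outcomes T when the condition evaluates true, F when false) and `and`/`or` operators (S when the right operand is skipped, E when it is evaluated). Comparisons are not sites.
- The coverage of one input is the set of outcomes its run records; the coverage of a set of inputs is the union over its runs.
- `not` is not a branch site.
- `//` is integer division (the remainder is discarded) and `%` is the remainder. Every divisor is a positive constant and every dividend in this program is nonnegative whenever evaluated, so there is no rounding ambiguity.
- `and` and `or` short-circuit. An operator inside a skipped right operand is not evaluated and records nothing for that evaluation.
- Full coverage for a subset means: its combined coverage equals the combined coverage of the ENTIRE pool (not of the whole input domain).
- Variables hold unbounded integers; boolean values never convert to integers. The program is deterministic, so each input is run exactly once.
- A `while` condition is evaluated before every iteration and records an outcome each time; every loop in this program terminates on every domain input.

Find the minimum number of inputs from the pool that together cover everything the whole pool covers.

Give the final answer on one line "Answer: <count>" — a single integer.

#1 (m=10, p=7) -> B1->F, B3->T, B4->T, B8->E, B7->T, B10->F, B11->T, B12->F; covered: B1=F, B3=T, B4=T, B7=T, B8=E, B10=F, B11=T, B12=F
#2 (m=9, p=13) -> B1->F, B3->T, B4->F, B5->T, B6->F, B8->S, B7->F, B9->F, B10->F, B11->T, B12->T; covered: B1=F, B3=T, B4=F, B5=T, B6=F, B7=F, B8=S, B9=F, B10=F, B11=T, B12=T
#3 (m=3, p=11) -> B1->F, B3->F, B4->T, B8->E, B7->F, B9->F, B10->F, B11->F, B12->T; covered: B1=F, B3=F, B4=T, B7=F, B8=E, B9=F, B10=F, B11=F, B12=T
#4 (m=9, p=8) -> B1->F, B3->T, B4->F, B5->T, B6->T, B8->E, B7->T, B10->F, B11->T, B12->F; covered: B1=F, B3=T, B4=F, B5=T, B6=T, B7=T, B8=E, B10=F, B11=T, B12=F
#5 (m=11, p=14) -> B1->F, B3->T, B4->F, B5->T, B6->F, B8->S, B7->F, B9->T, B10->T, B10->T, B10->T, B10->T, B10->T, B10->T, ...; covered: B1=F, B3=T, B4=F, B5=T, B6=F, B7=F, B8=S, B9=T, B10=T, B10=F, B11=T, B12=T
#6 (m=10, p=13) -> B1->F, B3->T, B4->F, B5->T, B6->F, B8->S, B7->F, B9->F, B10->F, B11->T, B12->T; covered: B1=F, B3=T, B4=F, B5=T, B6=F, B7=F, B8=S, B9=F, B10=F, B11=T, B12=T
#7 (m=8, p=3) -> B1->F, B3->T, B4->T, B8->E, B7->T, B10->F, B11->T, B12->F; covered: B1=F, B3=T, B4=T, B7=T, B8=E, B10=F, B11=T, B12=F
#8 (m=6, p=9) -> B1->F, B3->T, B4->F, B5->T, B6->T, B8->E, B7->T, B10->F, B11->F, B12->T; covered: B1=F, B3=T, B4=F, B5=T, B6=T, B7=T, B8=E, B10=F, B11=F, B12=T
union over all inputs: B1=F, B3=T, B3=F, B4=T, B4=F, B5=T, B6=T, B6=F, B7=T, B7=F, B8=S, B8=E, B9=T, B9=F, B10=T, B10=F, B11=T, B11=F, B12=T, B12=F (20 outcomes)
checked all size-1 subsets: none covers 20 outcomes (max 12/20)
checked all size-2 subsets: none covers 20 outcomes (max 17/20)
inputs {3, 4, 5} (size 3) cover everything; no size-3 subset with a lexicographically smaller index list covers all 20

Answer: 3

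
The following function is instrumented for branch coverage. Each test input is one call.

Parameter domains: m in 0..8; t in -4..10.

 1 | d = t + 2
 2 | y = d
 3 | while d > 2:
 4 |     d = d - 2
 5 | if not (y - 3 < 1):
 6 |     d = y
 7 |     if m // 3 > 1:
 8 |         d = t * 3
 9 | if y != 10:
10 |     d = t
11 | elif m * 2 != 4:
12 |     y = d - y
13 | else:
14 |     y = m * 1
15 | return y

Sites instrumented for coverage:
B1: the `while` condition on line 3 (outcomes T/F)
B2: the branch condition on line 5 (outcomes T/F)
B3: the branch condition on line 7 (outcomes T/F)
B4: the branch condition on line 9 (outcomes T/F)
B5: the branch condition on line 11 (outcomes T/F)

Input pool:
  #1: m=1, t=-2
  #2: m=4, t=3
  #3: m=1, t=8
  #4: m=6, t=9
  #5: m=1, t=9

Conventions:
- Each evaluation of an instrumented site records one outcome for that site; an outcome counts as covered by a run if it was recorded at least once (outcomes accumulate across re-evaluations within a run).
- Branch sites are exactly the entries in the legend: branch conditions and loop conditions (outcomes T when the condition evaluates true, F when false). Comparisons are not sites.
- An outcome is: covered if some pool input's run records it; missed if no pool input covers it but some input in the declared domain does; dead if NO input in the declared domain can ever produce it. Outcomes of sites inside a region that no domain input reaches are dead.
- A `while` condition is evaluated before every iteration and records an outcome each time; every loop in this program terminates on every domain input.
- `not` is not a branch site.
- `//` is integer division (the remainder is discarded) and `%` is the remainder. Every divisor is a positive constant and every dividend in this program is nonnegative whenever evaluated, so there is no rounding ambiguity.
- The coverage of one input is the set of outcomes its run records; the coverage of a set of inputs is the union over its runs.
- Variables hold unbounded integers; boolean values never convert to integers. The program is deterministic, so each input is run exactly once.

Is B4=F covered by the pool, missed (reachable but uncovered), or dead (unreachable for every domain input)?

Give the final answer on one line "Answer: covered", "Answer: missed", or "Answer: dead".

B4=F is recorded by pool input(s) 3 -> covered

Answer: covered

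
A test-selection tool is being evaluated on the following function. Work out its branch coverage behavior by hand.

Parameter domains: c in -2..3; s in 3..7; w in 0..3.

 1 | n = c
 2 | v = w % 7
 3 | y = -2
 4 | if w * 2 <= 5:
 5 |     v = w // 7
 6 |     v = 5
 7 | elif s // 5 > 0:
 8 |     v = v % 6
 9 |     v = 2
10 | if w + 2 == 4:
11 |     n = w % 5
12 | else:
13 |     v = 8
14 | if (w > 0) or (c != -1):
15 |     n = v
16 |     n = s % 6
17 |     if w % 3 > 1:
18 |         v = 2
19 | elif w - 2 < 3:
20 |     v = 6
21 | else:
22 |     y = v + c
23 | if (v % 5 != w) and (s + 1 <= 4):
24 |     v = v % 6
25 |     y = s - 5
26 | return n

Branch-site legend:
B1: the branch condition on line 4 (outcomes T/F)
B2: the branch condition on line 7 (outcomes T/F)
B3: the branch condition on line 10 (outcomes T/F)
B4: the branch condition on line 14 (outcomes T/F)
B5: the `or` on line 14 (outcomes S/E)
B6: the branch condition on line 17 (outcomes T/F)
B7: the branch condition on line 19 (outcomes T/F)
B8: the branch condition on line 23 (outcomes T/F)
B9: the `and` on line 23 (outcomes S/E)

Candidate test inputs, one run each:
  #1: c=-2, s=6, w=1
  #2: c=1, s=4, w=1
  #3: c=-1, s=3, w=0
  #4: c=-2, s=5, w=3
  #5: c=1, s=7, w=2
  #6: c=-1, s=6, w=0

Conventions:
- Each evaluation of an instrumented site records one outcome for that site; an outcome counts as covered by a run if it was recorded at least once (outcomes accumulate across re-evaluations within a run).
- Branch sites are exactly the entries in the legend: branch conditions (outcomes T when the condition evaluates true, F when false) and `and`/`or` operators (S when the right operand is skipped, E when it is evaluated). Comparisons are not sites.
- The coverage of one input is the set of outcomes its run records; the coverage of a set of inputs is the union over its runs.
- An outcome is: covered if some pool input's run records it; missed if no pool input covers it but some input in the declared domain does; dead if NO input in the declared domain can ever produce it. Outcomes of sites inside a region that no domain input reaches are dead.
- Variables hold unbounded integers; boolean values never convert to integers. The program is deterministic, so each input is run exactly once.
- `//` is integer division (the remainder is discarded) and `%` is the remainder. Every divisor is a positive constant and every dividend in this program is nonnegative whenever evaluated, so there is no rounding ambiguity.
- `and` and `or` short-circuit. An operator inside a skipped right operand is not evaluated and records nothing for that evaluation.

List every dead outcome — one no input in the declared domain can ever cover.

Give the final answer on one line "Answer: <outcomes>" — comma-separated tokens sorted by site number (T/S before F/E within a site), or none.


exhaustive pass over the 120-input domain:
  B7=F: zero occurrences over every domain input -> dead
  reachable outcomes have witnesses, e.g. B1=T (e.g. c=-2, s=3, w=0), B1=F (e.g. c=-2, s=3, w=3), B2=T (e.g. c=-2, s=5, w=3), B2=F (e.g. c=-2, s=3, w=3)
Answer: B7=F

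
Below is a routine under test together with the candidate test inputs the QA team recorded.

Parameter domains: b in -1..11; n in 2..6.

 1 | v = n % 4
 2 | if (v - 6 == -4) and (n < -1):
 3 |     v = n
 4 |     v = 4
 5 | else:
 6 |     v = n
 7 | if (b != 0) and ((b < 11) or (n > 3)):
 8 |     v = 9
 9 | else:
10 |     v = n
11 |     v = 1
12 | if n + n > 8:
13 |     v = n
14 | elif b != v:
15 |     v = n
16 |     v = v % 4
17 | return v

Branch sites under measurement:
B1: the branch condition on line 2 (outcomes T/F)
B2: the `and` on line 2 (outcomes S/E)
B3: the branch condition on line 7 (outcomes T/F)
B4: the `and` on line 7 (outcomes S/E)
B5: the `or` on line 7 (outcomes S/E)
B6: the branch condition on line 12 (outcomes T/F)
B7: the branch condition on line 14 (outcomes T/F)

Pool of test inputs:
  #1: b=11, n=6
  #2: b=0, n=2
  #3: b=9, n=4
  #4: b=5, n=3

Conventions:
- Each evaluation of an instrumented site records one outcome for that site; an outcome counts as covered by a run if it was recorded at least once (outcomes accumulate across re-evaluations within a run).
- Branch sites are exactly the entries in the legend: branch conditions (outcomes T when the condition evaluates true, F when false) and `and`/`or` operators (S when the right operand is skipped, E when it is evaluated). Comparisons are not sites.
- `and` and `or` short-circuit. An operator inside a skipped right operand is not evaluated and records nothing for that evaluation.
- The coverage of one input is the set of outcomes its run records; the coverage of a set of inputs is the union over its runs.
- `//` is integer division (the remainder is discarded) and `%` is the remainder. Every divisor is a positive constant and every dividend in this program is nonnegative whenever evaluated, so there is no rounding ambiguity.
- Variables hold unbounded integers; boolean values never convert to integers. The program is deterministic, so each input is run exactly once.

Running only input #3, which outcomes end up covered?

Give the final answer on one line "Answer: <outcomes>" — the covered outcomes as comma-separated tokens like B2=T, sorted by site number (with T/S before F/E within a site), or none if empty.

Running input #3 (b=9, n=4), event by event:
  B2->S, B1->F, B4->E, B5->S, B3->T, B6->F, B7->F
deduplicating events, the covered set is: B1=F, B2=S, B3=T, B4=E, B5=S, B6=F, B7=F

Answer: B1=F, B2=S, B3=T, B4=E, B5=S, B6=F, B7=F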